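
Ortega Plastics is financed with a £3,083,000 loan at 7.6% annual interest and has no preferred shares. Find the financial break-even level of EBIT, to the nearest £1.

Annual interest = 7.6% × £3,083,000 = £234,308.00.
Without preferred stock the financial break-even is simply EBIT = interest = £234,308.00.

£234,308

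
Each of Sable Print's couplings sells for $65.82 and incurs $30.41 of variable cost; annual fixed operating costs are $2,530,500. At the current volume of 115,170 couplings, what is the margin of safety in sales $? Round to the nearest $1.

$2,876,804

Contribution margin per unit = $65.82 − $30.41 = $35.41. Break-even units = $2,530,500 ÷ $35.41 = 71,462.86; break-even revenue = 71,462.86 × $65.82 = $4,703,685.68.
Current sales = 115,170 × $65.82 = $7,580,489.40.
Margin of safety = $7,580,489.40 − $4,703,685.68 = $2,876,804.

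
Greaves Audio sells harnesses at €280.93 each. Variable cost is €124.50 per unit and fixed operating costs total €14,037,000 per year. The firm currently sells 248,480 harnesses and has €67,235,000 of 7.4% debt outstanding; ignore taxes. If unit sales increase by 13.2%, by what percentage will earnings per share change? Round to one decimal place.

Contribution at this volume is 248,480 × €156.43 = €38,869,726.40.
Operating income = contribution − fixed costs = €38,869,726.40 − €14,037,000 = €24,832,726.40.
After interest of €4,975,390.00, pre-tax earnings = €19,857,336.40.
Degree of combined leverage = contribution ÷ (EBIT − I) = €38,869,726.40 ÷ €19,857,336.40 = 1.9574.
%ΔEPS = DCL × %ΔSales = 1.9574 × +13.2% = +25.8%.

+25.8%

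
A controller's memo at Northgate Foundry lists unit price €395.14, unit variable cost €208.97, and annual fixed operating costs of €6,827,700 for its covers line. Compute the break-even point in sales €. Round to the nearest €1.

Contribution margin per unit = €395.14 − €208.97 = €186.17, a CM ratio of €186.17 ÷ €395.14 = 0.4711.
Break-even revenue = fixed costs × price ÷ CM = €6,827,700 × €395.14 ÷ €186.17 = €14,491,580.

€14,491,580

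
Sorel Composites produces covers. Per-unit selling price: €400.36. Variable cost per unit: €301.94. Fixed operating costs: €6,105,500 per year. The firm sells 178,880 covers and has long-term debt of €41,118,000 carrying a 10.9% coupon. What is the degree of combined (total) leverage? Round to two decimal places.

At 178,880 units, contribution = 178,880 × €98.42 = €17,605,369.60.
Subtracting fixed costs: EBIT = €17,605,369.60 − €6,105,500 = €11,499,869.60. Interest = €4,481,862.00.
DOL = €17,605,369.60 ÷ €11,499,869.60 = 1.5309; DFL = €11,499,869.60 ÷ €7,018,007.60 = 1.6386.
DCL = DOL × DFL = 1.5309 × 1.6386 = 2.5085.

2.51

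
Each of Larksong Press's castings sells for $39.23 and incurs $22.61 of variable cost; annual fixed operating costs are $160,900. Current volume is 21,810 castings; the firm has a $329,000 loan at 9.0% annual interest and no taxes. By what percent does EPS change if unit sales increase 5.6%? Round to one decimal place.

+11.8%

Contribution at this volume is 21,810 × $16.62 = $362,482.20.
Subtracting fixed costs: EBIT = $362,482.20 − $160,900 = $201,582.20.
After interest of $29,610.00, pre-tax earnings = $171,972.20.
DCL = total CM / (EBIT − I) = $362,482.20 / $171,972.20 = 2.1078.
EPS therefore changes by 2.1078 × (+5.6%) = +11.8%.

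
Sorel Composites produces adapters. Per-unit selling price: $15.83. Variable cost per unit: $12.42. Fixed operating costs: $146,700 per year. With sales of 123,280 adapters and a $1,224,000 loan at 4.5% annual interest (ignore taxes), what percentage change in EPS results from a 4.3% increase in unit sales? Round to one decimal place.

+8.3%

Total contribution margin = 123,280 × $3.41 = $420,384.80.
Subtracting fixed costs: EBIT = $420,384.80 − $146,700 = $273,684.80.
Interest = $55,080.00, so EBIT − I = $218,604.80.
DCL = total CM / (EBIT − I) = $420,384.80 / $218,604.80 = 1.9230.
EPS therefore changes by 1.9230 × (+4.3%) = +8.3%.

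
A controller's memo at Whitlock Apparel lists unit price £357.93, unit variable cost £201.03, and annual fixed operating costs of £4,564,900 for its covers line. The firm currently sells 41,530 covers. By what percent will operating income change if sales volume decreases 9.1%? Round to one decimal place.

-30.4%

At 41,530 units, contribution = 41,530 × £156.90 = £6,516,057.00.
Subtracting fixed costs: EBIT = £6,516,057.00 − £4,564,900 = £1,951,157.00.
DOL = contribution ÷ EBIT = £6,516,057.00 ÷ £1,951,157.00 = 3.3396.
%ΔEBIT = DOL × %ΔSales = 3.3396 × -9.1% = -30.4%.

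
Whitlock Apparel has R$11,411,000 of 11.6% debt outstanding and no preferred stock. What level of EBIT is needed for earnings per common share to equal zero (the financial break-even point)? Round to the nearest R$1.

Annual interest = 11.6% × R$11,411,000 = R$1,323,676.00.
Without preferred stock the financial break-even is simply EBIT = interest = R$1,323,676.00.

R$1,323,676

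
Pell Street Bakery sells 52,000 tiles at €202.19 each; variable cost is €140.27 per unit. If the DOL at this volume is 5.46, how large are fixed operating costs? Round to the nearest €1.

Contribution at this volume is 52,000 × €61.92 = €3,219,840.00.
DOL = contribution / EBIT, so EBIT = €3,219,840.00 / 5.46 = €589,714.29.
Fixed costs = CM − EBIT = €3,219,840.00 − €589,714.29 = €2,630,126.

€2,630,126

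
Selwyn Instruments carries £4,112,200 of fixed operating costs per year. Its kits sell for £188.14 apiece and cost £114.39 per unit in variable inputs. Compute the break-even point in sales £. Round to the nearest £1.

£10,490,431

CM per unit = £188.14 − £114.39 = £73.75; CM ratio = £73.75 / £188.14 = 0.3920.
Break-even revenue = fixed costs × price ÷ CM = £4,112,200 × £188.14 ÷ £73.75 = £10,490,431.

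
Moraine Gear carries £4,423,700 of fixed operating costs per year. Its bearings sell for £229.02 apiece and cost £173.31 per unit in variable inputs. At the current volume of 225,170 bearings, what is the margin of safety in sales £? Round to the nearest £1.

Unit CM = price − variable cost = £229.02 − £173.31 = £55.71. Break-even units = £4,423,700 ÷ £55.71 = 79,405.85; break-even revenue = 79,405.85 × £229.02 = £18,185,528.16.
Current sales = 225,170 × £229.02 = £51,568,433.40.
Margin of safety = £51,568,433.40 − £18,185,528.16 = £33,382,905.

£33,382,905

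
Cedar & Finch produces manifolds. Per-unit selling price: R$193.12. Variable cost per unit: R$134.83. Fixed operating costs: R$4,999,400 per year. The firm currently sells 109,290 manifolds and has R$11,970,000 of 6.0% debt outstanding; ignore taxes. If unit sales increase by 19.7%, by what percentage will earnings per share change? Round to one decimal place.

+192.2%

Contribution at this volume is 109,290 × R$58.29 = R$6,370,514.10.
Operating income = contribution − fixed costs = R$6,370,514.10 − R$4,999,400 = R$1,371,114.10.
Interest = R$718,200.00, so EBIT − I = R$652,914.10.
DCL = total CM / (EBIT − I) = R$6,370,514.10 / R$652,914.10 = 9.7570.
%ΔEPS = DCL × %ΔSales = 9.7570 × +19.7% = +192.2%.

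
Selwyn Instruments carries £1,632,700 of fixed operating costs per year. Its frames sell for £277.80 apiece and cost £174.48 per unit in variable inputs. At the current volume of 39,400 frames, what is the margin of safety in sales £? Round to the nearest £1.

£6,555,424

Unit CM = price − variable cost = £277.80 − £174.48 = £103.32. Break-even units = £1,632,700 ÷ £103.32 = 15,802.36; break-even revenue = 15,802.36 × £277.80 = £4,389,896.05.
Actual sales revenue = 39,400 × £277.80 = £10,945,320.00.
Margin of safety = £10,945,320.00 − £4,389,896.05 = £6,555,424.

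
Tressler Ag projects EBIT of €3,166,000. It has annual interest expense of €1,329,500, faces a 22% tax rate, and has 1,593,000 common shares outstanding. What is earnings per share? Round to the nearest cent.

Interest = €1,329,500.00, so EBT = €3,166,000 − €1,329,500.00 = €1,836,500.00.
Net income = €1,836,500.00 × (1 − 0.22) = €1,432,470.00.
EPS = €1,432,470.00 ÷ 1,593,000 = €0.90.

€0.90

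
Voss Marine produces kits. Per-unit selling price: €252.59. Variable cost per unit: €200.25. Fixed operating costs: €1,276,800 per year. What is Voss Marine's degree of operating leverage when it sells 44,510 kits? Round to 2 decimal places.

2.21

Total contribution margin = 44,510 × €52.34 = €2,329,653.40.
Subtracting fixed costs: EBIT = €2,329,653.40 − €1,276,800 = €1,052,853.40.
Degree of operating leverage = €2,329,653.40 / €1,052,853.40 = 2.2127.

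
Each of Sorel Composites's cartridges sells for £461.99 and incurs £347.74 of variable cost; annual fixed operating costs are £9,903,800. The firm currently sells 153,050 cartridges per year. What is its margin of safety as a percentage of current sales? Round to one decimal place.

43.4%

Each unit contributes £461.99 − £347.74 = £114.25. Break-even units = £9,903,800 ÷ £114.25 = 86,685.34; break-even revenue = 86,685.34 × £461.99 = £40,047,759.84.
Current sales = 153,050 × £461.99 = £70,707,569.50.
Margin of safety = (£70,707,569.50 − £40,047,759.84) ÷ £70,707,569.50 = 43.4%.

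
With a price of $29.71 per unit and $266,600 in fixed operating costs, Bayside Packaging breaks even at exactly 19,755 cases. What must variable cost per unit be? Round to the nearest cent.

$16.21

Contribution per unit must be FC / Q = $266,600 / 19,755 = $13.4953.
Hence VC = price − CM = $29.71 − $13.4953 = $16.21.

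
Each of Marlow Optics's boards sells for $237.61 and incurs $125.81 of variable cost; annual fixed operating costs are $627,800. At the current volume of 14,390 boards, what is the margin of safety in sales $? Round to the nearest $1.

Each unit contributes $237.61 − $125.81 = $111.80. Break-even units = $627,800 ÷ $111.80 = 5,615.38; break-even revenue = 5,615.38 × $237.61 = $1,334,271.54.
Actual sales revenue = 14,390 × $237.61 = $3,419,207.90.
Margin of safety = $3,419,207.90 − $1,334,271.54 = $2,084,936.

$2,084,936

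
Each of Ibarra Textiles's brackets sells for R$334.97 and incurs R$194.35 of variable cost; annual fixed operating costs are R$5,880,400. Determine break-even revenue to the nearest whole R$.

CM per unit = R$334.97 − R$194.35 = R$140.62; CM ratio = R$140.62 / R$334.97 = 0.4198.
Break-even revenue = fixed costs × price ÷ CM = R$5,880,400 × R$334.97 ÷ R$140.62 = R$14,007,663.

R$14,007,663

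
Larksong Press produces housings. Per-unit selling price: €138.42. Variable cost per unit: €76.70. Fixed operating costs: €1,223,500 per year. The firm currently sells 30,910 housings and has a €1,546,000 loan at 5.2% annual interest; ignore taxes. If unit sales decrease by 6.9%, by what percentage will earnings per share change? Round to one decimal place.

Total contribution margin = 30,910 × €61.72 = €1,907,765.20.
Operating income = contribution − fixed costs = €1,907,765.20 − €1,223,500 = €684,265.20.
Interest = €80,392.00, so EBIT − I = €603,873.20.
Degree of combined leverage = contribution ÷ (EBIT − I) = €1,907,765.20 ÷ €603,873.20 = 3.1592.
EPS therefore changes by 3.1592 × (-6.9%) = -21.8%.

-21.8%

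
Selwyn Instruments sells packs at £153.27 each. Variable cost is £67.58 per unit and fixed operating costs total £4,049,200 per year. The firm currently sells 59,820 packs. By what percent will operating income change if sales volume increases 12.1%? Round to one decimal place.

+57.6%

Contribution at this volume is 59,820 × £85.69 = £5,125,975.80.
EBIT = £5,125,975.80 − £4,049,200 = £1,076,775.80.
So DOL = total CM / EBIT = £5,125,975.80 / £1,076,775.80 = 4.7605.
Operating income changes by 4.7605 × +12.1% = +57.6%.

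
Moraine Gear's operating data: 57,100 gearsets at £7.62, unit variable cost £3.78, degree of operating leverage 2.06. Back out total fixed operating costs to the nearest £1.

£112,825

At 57,100 units, contribution = 57,100 × £3.84 = £219,264.00.
DOL = contribution / EBIT, so EBIT = £219,264.00 / 2.06 = £106,438.83.
Fixed costs = CM − EBIT = £219,264.00 − £106,438.83 = £112,825.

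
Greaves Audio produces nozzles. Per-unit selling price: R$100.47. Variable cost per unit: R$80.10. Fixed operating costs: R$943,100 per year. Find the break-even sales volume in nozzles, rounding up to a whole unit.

Contribution margin per unit = R$100.47 − R$80.10 = R$20.37.
Units to break even: R$943,100 ÷ R$20.37 = 46,298.48, rounded up to 46,299.

46,299 nozzles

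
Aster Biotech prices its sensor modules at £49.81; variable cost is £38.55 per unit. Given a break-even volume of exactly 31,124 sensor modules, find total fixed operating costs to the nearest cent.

Each unit contributes £49.81 − £38.55 = £11.26.
Fixed costs = break-even units × CM = 31,124 × £11.26 = £350,456.24.

£350,456.24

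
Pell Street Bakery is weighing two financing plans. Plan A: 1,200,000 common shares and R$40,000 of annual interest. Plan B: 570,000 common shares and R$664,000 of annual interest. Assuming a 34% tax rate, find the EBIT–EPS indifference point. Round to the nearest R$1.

R$1,228,571

Set EPS_A = EPS_B: (EBIT − R$40,000)(1 − 0.34) ÷ 1,200,000 = (EBIT − R$664,000)(1 − 0.34) ÷ 570,000.
Cancelling (1 − t) and cross-multiplying: 570,000·(EBIT − 40,000) = 1,200,000·(EBIT − 664,000).
Solving, EBIT = (664,000·1,200,000 − 40,000·570,000) / (1,200,000 − 570,000) = 774,000,000,000 / 630,000 = 1,228,571.43.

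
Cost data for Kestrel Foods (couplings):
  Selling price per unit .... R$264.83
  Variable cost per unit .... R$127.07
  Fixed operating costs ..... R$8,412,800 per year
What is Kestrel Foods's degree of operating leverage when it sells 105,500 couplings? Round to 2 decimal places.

Total contribution margin = 105,500 × R$137.76 = R$14,533,680.00.
EBIT = R$14,533,680.00 − R$8,412,800 = R$6,120,880.00.
DOL = contribution ÷ EBIT = R$14,533,680.00 ÷ R$6,120,880.00 = 2.3744.

2.37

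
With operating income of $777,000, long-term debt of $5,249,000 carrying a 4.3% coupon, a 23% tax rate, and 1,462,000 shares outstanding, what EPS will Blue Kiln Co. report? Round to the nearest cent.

Pre-tax income = $777,000 − $225,707.00 = $551,293.00.
Net income = $551,293.00 × (1 − 0.23) = $424,495.61.
Per share: $424,495.61 / 1,462,000 shares = $0.29.

$0.29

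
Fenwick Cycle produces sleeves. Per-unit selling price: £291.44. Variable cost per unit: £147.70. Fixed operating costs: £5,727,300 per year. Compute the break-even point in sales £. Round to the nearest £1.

£11,612,386

Contribution margin per unit = £291.44 − £147.70 = £143.74, a CM ratio of £143.74 ÷ £291.44 = 0.4932.
Break-even revenue = fixed costs × price ÷ CM = £5,727,300 × £291.44 ÷ £143.74 = £11,612,386.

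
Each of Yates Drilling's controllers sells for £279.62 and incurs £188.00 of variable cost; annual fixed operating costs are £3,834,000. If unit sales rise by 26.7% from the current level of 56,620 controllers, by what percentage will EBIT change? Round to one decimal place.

+102.3%

Contribution at this volume is 56,620 × £91.62 = £5,187,524.40.
Subtracting fixed costs: EBIT = £5,187,524.40 − £3,834,000 = £1,353,524.40.
So DOL = total CM / EBIT = £5,187,524.40 / £1,353,524.40 = 3.8326.
%ΔEBIT = DOL × %ΔSales = 3.8326 × +26.7% = +102.3%.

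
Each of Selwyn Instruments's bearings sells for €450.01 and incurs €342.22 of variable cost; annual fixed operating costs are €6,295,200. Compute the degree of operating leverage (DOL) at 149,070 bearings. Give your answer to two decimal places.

1.64

At 149,070 units, contribution = 149,070 × €107.79 = €16,068,255.30.
Operating income = contribution − fixed costs = €16,068,255.30 − €6,295,200 = €9,773,055.30.
So DOL = total CM / EBIT = €16,068,255.30 / €9,773,055.30 = 1.6441.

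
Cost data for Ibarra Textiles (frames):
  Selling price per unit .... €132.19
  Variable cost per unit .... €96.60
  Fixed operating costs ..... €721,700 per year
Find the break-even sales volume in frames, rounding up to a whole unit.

20,279 frames

Each unit contributes €132.19 − €96.60 = €35.59.
Break-even Q = €721,700 / €35.59 = 20,278.17 → 20,279 frames.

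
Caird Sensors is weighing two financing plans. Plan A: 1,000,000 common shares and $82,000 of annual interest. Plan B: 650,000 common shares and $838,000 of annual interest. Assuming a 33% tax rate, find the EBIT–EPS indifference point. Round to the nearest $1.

Set EPS_A = EPS_B: (EBIT − $82,000)(1 − 0.33) ÷ 1,000,000 = (EBIT − $838,000)(1 − 0.33) ÷ 650,000.
The (1 − t) factor cancels: (EBIT − 82,000) × 650,000 = (EBIT − 838,000) × 1,000,000.
EBIT × (1,000,000 − 650,000) = 838,000 × 1,000,000 − 82,000 × 650,000 = 784,700,000,000, so EBIT = 784,700,000,000 ÷ 350,000 = 2,242,000.00.

$2,242,000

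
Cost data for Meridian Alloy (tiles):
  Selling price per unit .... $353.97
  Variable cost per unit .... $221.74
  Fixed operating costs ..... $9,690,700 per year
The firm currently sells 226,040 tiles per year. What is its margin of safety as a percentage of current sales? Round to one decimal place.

67.6%

Contribution margin per unit = $353.97 − $221.74 = $132.23. Break-even units = $9,690,700 ÷ $132.23 = 73,286.70; break-even revenue = 73,286.70 × $353.97 = $25,941,292.29.
Current sales = 226,040 × $353.97 = $80,011,378.80.
Margin of safety = ($80,011,378.80 − $25,941,292.29) ÷ $80,011,378.80 = 67.6%.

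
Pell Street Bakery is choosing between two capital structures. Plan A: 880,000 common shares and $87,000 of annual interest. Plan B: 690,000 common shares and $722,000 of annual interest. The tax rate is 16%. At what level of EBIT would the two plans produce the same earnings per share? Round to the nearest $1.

$3,028,053

At indifference, (EBIT − 87,000)(1 − t)/880,000 = (EBIT − 722,000)(1 − t)/690,000.
The (1 − t) factor cancels: (EBIT − 87,000) × 690,000 = (EBIT − 722,000) × 880,000.
Solving, EBIT = (722,000·880,000 − 87,000·690,000) / (880,000 − 690,000) = 575,330,000,000 / 190,000 = 3,028,052.63.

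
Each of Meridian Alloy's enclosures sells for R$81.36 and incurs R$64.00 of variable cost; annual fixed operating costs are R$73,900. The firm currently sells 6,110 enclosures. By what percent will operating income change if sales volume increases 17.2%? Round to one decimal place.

+56.7%

At 6,110 units, contribution = 6,110 × R$17.36 = R$106,069.60.
EBIT = R$106,069.60 − R$73,900 = R$32,169.60.
Degree of operating leverage = R$106,069.60 / R$32,169.60 = 3.2972.
So EBIT moves 3.2972 × (+17.2%) = +56.7%.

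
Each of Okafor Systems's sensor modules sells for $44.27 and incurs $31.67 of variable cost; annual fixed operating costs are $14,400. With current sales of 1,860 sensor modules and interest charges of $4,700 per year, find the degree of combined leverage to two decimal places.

5.40

Total contribution margin = 1,860 × $12.60 = $23,436.00.
Operating income = contribution − fixed costs = $23,436.00 − $14,400 = $9,036.00. Interest = $4,700.00.
DOL = $23,436.00 ÷ $9,036.00 = 2.5936; DFL = $9,036.00 ÷ $4,336.00 = 2.0839.
Combined leverage = 2.5936 × 2.0839 = 5.4048.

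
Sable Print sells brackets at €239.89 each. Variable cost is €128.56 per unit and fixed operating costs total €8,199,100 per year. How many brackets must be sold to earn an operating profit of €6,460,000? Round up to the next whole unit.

Each unit contributes €239.89 − €128.56 = €111.33.
Units = (FC + target) / CM = (€8,199,100 + €6,460,000) / €111.33 = 131,672.51, so 131,673 brackets.

131,673 brackets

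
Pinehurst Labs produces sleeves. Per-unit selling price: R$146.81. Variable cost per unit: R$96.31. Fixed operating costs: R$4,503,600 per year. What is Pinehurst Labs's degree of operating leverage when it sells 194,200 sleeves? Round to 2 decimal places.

1.85

Contribution at this volume is 194,200 × R$50.50 = R$9,807,100.00.
Operating income = contribution − fixed costs = R$9,807,100.00 − R$4,503,600 = R$5,303,500.00.
So DOL = total CM / EBIT = R$9,807,100.00 / R$5,303,500.00 = 1.8492.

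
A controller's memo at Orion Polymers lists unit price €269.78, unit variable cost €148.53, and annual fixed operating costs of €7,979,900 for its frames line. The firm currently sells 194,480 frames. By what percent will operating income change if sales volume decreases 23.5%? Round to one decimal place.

Contribution at this volume is 194,480 × €121.25 = €23,580,700.00.
Subtracting fixed costs: EBIT = €23,580,700.00 − €7,979,900 = €15,600,800.00.
Degree of operating leverage = €23,580,700.00 / €15,600,800.00 = 1.5115.
Operating income changes by 1.5115 × -23.5% = -35.5%.

-35.5%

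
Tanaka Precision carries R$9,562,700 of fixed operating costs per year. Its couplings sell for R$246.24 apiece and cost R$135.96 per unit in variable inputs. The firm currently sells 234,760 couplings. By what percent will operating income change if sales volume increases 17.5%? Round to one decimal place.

Total contribution margin = 234,760 × R$110.28 = R$25,889,332.80.
Subtracting fixed costs: EBIT = R$25,889,332.80 − R$9,562,700 = R$16,326,632.80.
Degree of operating leverage = R$25,889,332.80 / R$16,326,632.80 = 1.5857.
So EBIT moves 1.5857 × (+17.5%) = +27.7%.

+27.7%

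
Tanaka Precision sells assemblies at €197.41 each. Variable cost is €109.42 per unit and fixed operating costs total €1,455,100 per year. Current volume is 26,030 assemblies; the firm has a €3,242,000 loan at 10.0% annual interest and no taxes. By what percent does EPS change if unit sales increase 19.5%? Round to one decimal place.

At 26,030 units, contribution = 26,030 × €87.99 = €2,290,379.70.
EBIT = €2,290,379.70 − €1,455,100 = €835,279.70.
After interest of €324,200.00, pre-tax earnings = €511,079.70.
Degree of combined leverage = contribution ÷ (EBIT − I) = €2,290,379.70 ÷ €511,079.70 = 4.4815.
EPS therefore changes by 4.4815 × (+19.5%) = +87.4%.

+87.4%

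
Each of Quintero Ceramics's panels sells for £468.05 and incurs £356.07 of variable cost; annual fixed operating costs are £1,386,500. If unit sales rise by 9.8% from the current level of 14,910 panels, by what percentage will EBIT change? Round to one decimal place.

+57.8%

Total contribution margin = 14,910 × £111.98 = £1,669,621.80.
Subtracting fixed costs: EBIT = £1,669,621.80 − £1,386,500 = £283,121.80.
Degree of operating leverage = £1,669,621.80 / £283,121.80 = 5.8972.
%ΔEBIT = DOL × %ΔSales = 5.8972 × +9.8% = +57.8%.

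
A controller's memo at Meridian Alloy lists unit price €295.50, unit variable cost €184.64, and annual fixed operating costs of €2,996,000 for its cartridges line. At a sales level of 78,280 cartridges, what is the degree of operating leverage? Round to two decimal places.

1.53

At 78,280 units, contribution = 78,280 × €110.86 = €8,678,120.80.
Subtracting fixed costs: EBIT = €8,678,120.80 − €2,996,000 = €5,682,120.80.
So DOL = total CM / EBIT = €8,678,120.80 / €5,682,120.80 = 1.5273.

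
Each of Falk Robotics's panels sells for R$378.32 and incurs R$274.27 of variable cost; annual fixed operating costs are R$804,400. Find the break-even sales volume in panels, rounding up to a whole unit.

Unit CM = price − variable cost = R$378.32 − R$274.27 = R$104.05.
Break-even volume = fixed costs ÷ CM per unit = R$804,400 ÷ R$104.05 = 7,730.90, so 7,731 panels.

7,731 panels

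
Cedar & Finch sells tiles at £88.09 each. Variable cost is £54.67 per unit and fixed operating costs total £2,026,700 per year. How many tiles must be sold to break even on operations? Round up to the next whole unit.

Each unit contributes £88.09 − £54.67 = £33.42.
Break-even volume = fixed costs ÷ CM per unit = £2,026,700 ÷ £33.42 = 60,643.33, so 60,644 tiles.

60,644 tiles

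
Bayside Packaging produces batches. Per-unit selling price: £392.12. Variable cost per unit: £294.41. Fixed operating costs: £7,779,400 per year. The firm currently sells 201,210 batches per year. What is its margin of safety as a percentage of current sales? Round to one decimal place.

60.4%

Unit CM = price − variable cost = £392.12 − £294.41 = £97.71. Break-even units = £7,779,400 ÷ £97.71 = 79,617.23; break-even revenue = 79,617.23 × £392.12 = £31,219,510.06.
Current sales = 201,210 × £392.12 = £78,898,465.20.
Margin of safety = (£78,898,465.20 − £31,219,510.06) ÷ £78,898,465.20 = 60.4%.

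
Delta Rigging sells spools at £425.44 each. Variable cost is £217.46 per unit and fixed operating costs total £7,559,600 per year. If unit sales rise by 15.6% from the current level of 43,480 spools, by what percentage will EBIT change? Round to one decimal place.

Contribution at this volume is 43,480 × £207.98 = £9,042,970.40.
Operating income = contribution − fixed costs = £9,042,970.40 − £7,559,600 = £1,483,370.40.
Degree of operating leverage = £9,042,970.40 / £1,483,370.40 = 6.0962.
%ΔEBIT = DOL × %ΔSales = 6.0962 × +15.6% = +95.1%.

+95.1%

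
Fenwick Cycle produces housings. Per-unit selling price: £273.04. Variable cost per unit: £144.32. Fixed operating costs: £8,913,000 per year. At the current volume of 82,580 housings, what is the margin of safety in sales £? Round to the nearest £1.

£3,641,447

Each unit contributes £273.04 − £144.32 = £128.72. Break-even units = £8,913,000 ÷ £128.72 = 69,243.32; break-even revenue = 69,243.32 × £273.04 = £18,906,195.77.
Actual sales revenue = 82,580 × £273.04 = £22,547,643.20.
Margin of safety = £22,547,643.20 − £18,906,195.77 = £3,641,447.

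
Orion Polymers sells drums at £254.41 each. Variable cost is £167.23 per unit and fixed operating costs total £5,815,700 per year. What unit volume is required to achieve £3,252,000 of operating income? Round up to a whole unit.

104,012 drums

Each unit contributes £254.41 − £167.23 = £87.18.
Required volume = (fixed costs + target profit) ÷ CM = (£5,815,700 + £3,252,000) ÷ £87.18 = 104,011.24, so 104,012 drums.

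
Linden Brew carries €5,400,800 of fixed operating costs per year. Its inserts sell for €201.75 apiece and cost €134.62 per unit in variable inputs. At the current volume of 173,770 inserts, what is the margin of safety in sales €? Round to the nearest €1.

Each unit contributes €201.75 − €134.62 = €67.13. Break-even units = €5,400,800 ÷ €67.13 = 80,452.85; break-even revenue = 80,452.85 × €201.75 = €16,231,363.03.
Actual sales revenue = 173,770 × €201.75 = €35,058,097.50.
Margin of safety = €35,058,097.50 − €16,231,363.03 = €18,826,734.

€18,826,734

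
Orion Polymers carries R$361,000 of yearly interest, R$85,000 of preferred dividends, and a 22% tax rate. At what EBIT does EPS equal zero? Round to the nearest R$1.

Grossing the preferred dividend up to pre-tax terms: R$85,000 / (1 − 0.22) = R$108,974.36.
Financial break-even EBIT = interest + D_p ÷ (1 − t) = R$361,000 + R$108,974.36 = R$469,974.36.

R$469,974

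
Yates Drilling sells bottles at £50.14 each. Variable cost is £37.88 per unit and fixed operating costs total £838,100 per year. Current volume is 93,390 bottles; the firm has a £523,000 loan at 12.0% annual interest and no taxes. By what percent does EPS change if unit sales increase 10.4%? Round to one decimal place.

At 93,390 units, contribution = 93,390 × £12.26 = £1,144,961.40.
Operating income = contribution − fixed costs = £1,144,961.40 − £838,100 = £306,861.40.
Interest = £62,760.00, so EBIT − I = £244,101.40.
Degree of combined leverage = contribution ÷ (EBIT − I) = £1,144,961.40 ÷ £244,101.40 = 4.6905.
%ΔEPS = DCL × %ΔSales = 4.6905 × +10.4% = +48.8%.

+48.8%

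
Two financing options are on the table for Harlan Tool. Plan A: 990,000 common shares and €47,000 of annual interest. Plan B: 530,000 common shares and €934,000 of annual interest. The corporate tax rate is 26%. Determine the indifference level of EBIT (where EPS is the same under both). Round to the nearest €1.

Set EPS_A = EPS_B: (EBIT − €47,000)(1 − 0.26) ÷ 990,000 = (EBIT − €934,000)(1 − 0.26) ÷ 530,000.
The (1 − t) factor cancels: (EBIT − 47,000) × 530,000 = (EBIT − 934,000) × 990,000.
EBIT × (990,000 − 530,000) = 934,000 × 990,000 − 47,000 × 530,000 = 899,750,000,000, so EBIT = 899,750,000,000 ÷ 460,000 = 1,955,978.26.

€1,955,978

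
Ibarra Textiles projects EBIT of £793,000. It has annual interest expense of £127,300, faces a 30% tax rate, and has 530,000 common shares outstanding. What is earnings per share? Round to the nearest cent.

Interest = £127,300.00, so EBT = £793,000 − £127,300.00 = £665,700.00.
Net income = £665,700.00 × (1 − 0.30) = £465,990.00.
EPS = £465,990.00 ÷ 530,000 = £0.88.

£0.88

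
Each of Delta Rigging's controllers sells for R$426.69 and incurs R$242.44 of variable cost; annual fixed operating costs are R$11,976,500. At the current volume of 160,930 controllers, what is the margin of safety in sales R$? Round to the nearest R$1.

R$40,931,793

Contribution margin per unit = R$426.69 − R$242.44 = R$184.25. Break-even units = R$11,976,500 ÷ R$184.25 = 65,001.36; break-even revenue = 65,001.36 × R$426.69 = R$27,735,428.96.
Current sales = 160,930 × R$426.69 = R$68,667,221.70.
Margin of safety = R$68,667,221.70 − R$27,735,428.96 = R$40,931,793.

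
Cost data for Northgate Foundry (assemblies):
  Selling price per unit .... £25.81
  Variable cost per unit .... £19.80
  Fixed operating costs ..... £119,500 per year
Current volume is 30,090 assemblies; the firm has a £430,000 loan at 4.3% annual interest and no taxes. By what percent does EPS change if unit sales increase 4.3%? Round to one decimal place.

Contribution at this volume is 30,090 × £6.01 = £180,840.90.
Operating income = contribution − fixed costs = £180,840.90 − £119,500 = £61,340.90.
After interest of £18,490.00, pre-tax earnings = £42,850.90.
Degree of combined leverage = contribution ÷ (EBIT − I) = £180,840.90 ÷ £42,850.90 = 4.2202.
%ΔEPS = DCL × %ΔSales = 4.2202 × +4.3% = +18.1%.

+18.1%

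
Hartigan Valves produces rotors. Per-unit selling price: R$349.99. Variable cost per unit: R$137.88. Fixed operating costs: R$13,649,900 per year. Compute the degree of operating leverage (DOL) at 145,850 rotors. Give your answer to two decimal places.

1.79

At 145,850 units, contribution = 145,850 × R$212.11 = R$30,936,243.50.
EBIT = R$30,936,243.50 − R$13,649,900 = R$17,286,343.50.
Degree of operating leverage = R$30,936,243.50 / R$17,286,343.50 = 1.7896.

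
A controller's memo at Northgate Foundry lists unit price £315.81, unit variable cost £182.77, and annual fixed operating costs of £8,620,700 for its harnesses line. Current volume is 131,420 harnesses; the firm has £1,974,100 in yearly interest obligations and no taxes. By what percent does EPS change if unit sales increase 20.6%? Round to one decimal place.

+52.3%

Contribution at this volume is 131,420 × £133.04 = £17,484,116.80.
EBIT = £17,484,116.80 − £8,620,700 = £8,863,416.80.
Interest = £1,974,100.00, so EBIT − I = £6,889,316.80.
DCL = total CM / (EBIT − I) = £17,484,116.80 / £6,889,316.80 = 2.5379.
%ΔEPS = DCL × %ΔSales = 2.5379 × +20.6% = +52.3%.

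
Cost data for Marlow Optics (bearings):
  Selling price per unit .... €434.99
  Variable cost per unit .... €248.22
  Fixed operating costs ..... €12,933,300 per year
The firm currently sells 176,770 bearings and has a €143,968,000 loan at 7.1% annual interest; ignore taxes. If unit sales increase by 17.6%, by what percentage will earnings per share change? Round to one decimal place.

At 176,770 units, contribution = 176,770 × €186.77 = €33,015,332.90.
Operating income = contribution − fixed costs = €33,015,332.90 − €12,933,300 = €20,082,032.90.
After interest of €10,221,728.00, pre-tax earnings = €9,860,304.90.
DCL = total CM / (EBIT − I) = €33,015,332.90 / €9,860,304.90 = 3.3483.
%ΔEPS = DCL × %ΔSales = 3.3483 × +17.6% = +58.9%.

+58.9%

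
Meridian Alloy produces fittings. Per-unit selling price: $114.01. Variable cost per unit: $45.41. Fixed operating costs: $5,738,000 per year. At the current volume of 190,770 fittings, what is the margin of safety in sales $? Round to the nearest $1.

Each unit contributes $114.01 − $45.41 = $68.60. Break-even units = $5,738,000 ÷ $68.60 = 83,644.31; break-even revenue = 83,644.31 × $114.01 = $9,536,288.34.
Current sales = 190,770 × $114.01 = $21,749,687.70.
Margin of safety = $21,749,687.70 − $9,536,288.34 = $12,213,399.

$12,213,399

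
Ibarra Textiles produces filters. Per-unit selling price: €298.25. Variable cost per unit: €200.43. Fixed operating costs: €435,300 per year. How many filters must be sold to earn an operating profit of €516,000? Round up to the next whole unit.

Each unit contributes €298.25 − €200.43 = €97.82.
Need Q such that Q × €97.82 − €435,300 = €516,000, i.e. Q = €951,300 / €97.82 = 9,725.01 → 9,726.

9,726 filters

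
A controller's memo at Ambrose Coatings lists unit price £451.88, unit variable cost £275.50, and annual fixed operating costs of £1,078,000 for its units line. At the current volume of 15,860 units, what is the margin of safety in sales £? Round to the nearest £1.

Each unit contributes £451.88 − £275.50 = £176.38. Break-even units = £1,078,000 ÷ £176.38 = 6,111.80; break-even revenue = 6,111.80 × £451.88 = £2,761,802.02.
Current sales = 15,860 × £451.88 = £7,166,816.80.
Margin of safety = £7,166,816.80 − £2,761,802.02 = £4,405,015.

£4,405,015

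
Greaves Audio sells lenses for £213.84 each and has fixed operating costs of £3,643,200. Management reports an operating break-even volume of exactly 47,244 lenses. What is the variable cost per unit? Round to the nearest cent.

At break-even, FC = Q × (P − VC), so P − VC = £3,643,200 ÷ 47,244 = £77.1146.
Hence VC = price − CM = £213.84 − £77.1146 = £136.73.

£136.73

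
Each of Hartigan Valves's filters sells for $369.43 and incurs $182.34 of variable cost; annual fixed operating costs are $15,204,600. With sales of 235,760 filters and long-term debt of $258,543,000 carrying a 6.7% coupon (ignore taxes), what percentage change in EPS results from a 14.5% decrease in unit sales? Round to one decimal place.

At 235,760 units, contribution = 235,760 × $187.09 = $44,108,338.40.
Subtracting fixed costs: EBIT = $44,108,338.40 − $15,204,600 = $28,903,738.40.
After interest of $17,322,381.00, pre-tax earnings = $11,581,357.40.
Degree of combined leverage = contribution ÷ (EBIT − I) = $44,108,338.40 ÷ $11,581,357.40 = 3.8086.
EPS therefore changes by 3.8086 × (-14.5%) = -55.2%.

-55.2%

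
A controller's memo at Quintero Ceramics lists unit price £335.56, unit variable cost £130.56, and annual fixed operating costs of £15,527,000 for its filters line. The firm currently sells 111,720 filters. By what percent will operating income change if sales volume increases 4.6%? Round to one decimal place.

+14.3%

Contribution at this volume is 111,720 × £205.00 = £22,902,600.00.
Subtracting fixed costs: EBIT = £22,902,600.00 − £15,527,000 = £7,375,600.00.
DOL = contribution ÷ EBIT = £22,902,600.00 ÷ £7,375,600.00 = 3.1052.
%ΔEBIT = DOL × %ΔSales = 3.1052 × +4.6% = +14.3%.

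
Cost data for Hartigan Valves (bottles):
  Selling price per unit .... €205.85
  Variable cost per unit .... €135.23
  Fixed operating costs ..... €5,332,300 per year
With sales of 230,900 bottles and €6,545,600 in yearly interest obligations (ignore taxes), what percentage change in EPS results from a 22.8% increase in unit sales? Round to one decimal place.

+84.0%

Contribution at this volume is 230,900 × €70.62 = €16,306,158.00.
Subtracting fixed costs: EBIT = €16,306,158.00 − €5,332,300 = €10,973,858.00.
Interest = €6,545,600.00, so EBIT − I = €4,428,258.00.
Degree of combined leverage = contribution ÷ (EBIT − I) = €16,306,158.00 ÷ €4,428,258.00 = 3.6823.
%ΔEPS = DCL × %ΔSales = 3.6823 × +22.8% = +84.0%.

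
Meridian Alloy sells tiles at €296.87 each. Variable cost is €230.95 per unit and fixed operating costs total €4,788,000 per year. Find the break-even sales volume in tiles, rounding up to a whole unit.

Unit CM = price − variable cost = €296.87 − €230.95 = €65.92.
Break-even volume = fixed costs ÷ CM per unit = €4,788,000 ÷ €65.92 = 72,633.50, so 72,634 tiles.

72,634 tiles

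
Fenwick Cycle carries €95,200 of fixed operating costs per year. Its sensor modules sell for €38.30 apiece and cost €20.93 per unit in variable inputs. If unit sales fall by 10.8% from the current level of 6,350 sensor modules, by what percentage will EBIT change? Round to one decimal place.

Contribution at this volume is 6,350 × €17.37 = €110,299.50.
EBIT = €110,299.50 − €95,200 = €15,099.50.
So DOL = total CM / EBIT = €110,299.50 / €15,099.50 = 7.3048.
%ΔEBIT = DOL × %ΔSales = 7.3048 × -10.8% = -78.9%.

-78.9%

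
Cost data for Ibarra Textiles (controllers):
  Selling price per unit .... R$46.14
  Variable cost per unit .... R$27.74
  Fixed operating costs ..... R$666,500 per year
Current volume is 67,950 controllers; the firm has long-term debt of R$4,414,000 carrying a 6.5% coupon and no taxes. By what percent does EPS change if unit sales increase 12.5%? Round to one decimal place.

Contribution at this volume is 67,950 × R$18.40 = R$1,250,280.00.
Operating income = contribution − fixed costs = R$1,250,280.00 − R$666,500 = R$583,780.00.
Interest = R$286,910.00, so EBIT − I = R$296,870.00.
Degree of combined leverage = contribution ÷ (EBIT − I) = R$1,250,280.00 ÷ R$296,870.00 = 4.2115.
%ΔEPS = DCL × %ΔSales = 4.2115 × +12.5% = +52.6%.

+52.6%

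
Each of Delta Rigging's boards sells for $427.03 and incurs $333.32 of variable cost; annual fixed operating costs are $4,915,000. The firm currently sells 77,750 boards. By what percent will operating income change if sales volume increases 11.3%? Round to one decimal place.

Contribution at this volume is 77,750 × $93.71 = $7,285,952.50.
Operating income = contribution − fixed costs = $7,285,952.50 − $4,915,000 = $2,370,952.50.
So DOL = total CM / EBIT = $7,285,952.50 / $2,370,952.50 = 3.0730.
%ΔEBIT = DOL × %ΔSales = 3.0730 × +11.3% = +34.7%.

+34.7%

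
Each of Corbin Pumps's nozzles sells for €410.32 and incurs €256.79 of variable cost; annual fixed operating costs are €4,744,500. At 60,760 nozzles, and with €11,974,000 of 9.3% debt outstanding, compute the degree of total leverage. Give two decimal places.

At 60,760 units, contribution = 60,760 × €153.53 = €9,328,482.80.
Operating income = contribution − fixed costs = €9,328,482.80 − €4,744,500 = €4,583,982.80. Interest = €1,113,582.00, so EBIT − I = €3,470,400.80.
Degree of total leverage = total CM / (EBIT − interest) = €9,328,482.80 / €3,470,400.80 = 2.6880.

2.69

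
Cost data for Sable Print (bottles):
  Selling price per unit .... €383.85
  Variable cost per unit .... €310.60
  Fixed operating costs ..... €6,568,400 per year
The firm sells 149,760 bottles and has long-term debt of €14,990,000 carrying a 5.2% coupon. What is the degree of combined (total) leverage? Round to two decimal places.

3.03

Total contribution margin = 149,760 × €73.25 = €10,969,920.00.
EBIT = €10,969,920.00 − €6,568,400 = €4,401,520.00. Interest = €779,480.00.
DOL = €10,969,920.00 ÷ €4,401,520.00 = 2.4923; DFL = €4,401,520.00 ÷ €3,622,040.00 = 1.2152.
Combined leverage = 2.4923 × 1.2152 = 3.0286.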